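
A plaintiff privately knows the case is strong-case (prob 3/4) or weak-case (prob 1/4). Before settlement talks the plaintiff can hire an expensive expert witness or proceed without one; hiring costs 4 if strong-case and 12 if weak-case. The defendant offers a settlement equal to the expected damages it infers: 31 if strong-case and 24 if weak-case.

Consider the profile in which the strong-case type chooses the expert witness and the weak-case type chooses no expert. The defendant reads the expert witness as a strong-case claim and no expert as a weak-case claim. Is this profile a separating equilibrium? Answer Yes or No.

Under these beliefs, the expert witness earns settlement 31 and no expert earns settlement 24.
strong-case: the expert witness nets 31 − 4 = 27; no expert nets 24. strong-case prefers the expert witness.
weak-case: the expert witness nets 31 − 12 = 19; no expert nets 24. weak-case prefers no expert.
Neither type deviates, so the separating profile is an equilibrium.

Yes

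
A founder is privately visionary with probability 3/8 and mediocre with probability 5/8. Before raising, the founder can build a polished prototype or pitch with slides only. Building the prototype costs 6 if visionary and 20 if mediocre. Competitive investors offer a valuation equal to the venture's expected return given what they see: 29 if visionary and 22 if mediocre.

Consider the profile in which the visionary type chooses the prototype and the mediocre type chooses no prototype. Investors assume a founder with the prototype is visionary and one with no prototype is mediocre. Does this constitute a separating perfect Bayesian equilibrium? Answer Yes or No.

Under these beliefs, the prototype earns valuation 29 and no prototype earns valuation 22.
visionary: the prototype nets 29 − 6 = 23; no prototype nets 22. visionary prefers the prototype.
mediocre: the prototype nets 29 − 20 = 9; no prototype nets 22. mediocre prefers no prototype.
Neither type deviates, so the separating profile is an equilibrium.

Yes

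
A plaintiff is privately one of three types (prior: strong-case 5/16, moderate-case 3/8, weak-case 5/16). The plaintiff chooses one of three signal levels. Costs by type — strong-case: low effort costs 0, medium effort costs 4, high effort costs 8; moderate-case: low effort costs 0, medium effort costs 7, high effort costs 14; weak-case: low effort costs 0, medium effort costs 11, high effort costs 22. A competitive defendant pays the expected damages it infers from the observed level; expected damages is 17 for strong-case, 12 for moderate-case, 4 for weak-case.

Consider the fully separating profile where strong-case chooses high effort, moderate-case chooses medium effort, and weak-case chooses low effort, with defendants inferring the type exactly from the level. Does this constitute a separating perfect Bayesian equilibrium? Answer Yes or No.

Separating settlements: high effort → 17, medium effort → 12, low effort → 4.
strong-case (assigned high effort): low effort: 4 − 0 = 4; medium effort: 12 − 4 = 8; high effort: 17 − 8 = 9. strong-case stays.
moderate-case (assigned medium effort): low effort: 4 − 0 = 4; medium effort: 12 − 7 = 5; high effort: 17 − 14 = 3. moderate-case stays.
weak-case (assigned low effort): low effort: 4 − 0 = 4; medium effort: 12 − 11 = 1; high effort: 17 − 22 = -5. weak-case stays.
Every type prefers its assigned level; separation holds.

Yes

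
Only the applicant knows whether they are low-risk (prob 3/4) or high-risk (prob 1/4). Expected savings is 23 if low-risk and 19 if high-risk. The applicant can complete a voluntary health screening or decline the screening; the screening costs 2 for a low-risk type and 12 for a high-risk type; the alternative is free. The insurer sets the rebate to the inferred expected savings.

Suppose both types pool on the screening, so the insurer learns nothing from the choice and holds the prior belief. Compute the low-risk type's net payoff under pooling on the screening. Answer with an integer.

Pooled rebate = 3/4·23 + 1/4·19 = 22.
low-risk pays cost 2 for the screening, so net payoff = 22 − 2 = 20.

20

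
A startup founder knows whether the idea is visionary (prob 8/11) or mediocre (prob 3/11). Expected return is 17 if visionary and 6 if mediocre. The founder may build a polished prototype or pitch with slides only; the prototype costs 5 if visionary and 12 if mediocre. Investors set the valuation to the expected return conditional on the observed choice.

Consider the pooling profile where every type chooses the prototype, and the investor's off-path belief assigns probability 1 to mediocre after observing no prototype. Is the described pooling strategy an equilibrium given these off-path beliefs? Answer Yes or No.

On path, the investor holds the prior and pays 8/11·17 + 3/11·6 = 14. Off path (no prototype), believing mediocre, it pays 6.
visionary: the prototype nets 14 − 5 = 9; no prototype nets 6. visionary stays.
mediocre: the prototype nets 14 − 12 = 2; no prototype nets 6. mediocre would deviate.
A type deviates, so pooling fails.

No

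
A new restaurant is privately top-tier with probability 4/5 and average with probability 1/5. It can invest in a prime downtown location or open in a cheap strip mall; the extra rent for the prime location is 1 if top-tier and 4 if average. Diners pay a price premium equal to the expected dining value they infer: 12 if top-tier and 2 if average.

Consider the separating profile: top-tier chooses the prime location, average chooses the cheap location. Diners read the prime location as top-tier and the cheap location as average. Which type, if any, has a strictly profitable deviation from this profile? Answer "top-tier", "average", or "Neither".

The prime location pays 12; the cheap location pays 2.
top-tier: assigned the prime location, nets 12 − 1 = 11; deviating to the cheap location nets 2.
average: assigned the cheap location, nets 2; deviating to the prime location nets 12 − 4 = 8.
The average type gains 6 by deviating.

average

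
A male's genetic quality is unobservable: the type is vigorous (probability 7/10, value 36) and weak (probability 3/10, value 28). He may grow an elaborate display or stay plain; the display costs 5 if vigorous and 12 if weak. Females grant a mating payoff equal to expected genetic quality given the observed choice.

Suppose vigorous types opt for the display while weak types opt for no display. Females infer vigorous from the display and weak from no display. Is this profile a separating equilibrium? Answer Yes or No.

Yes

Under these beliefs, the display earns mating payoff 36 and no display earns mating payoff 28.
vigorous: the display nets 36 − 5 = 31; no display nets 28. vigorous prefers the display.
weak: the display nets 36 − 12 = 24; no display nets 28. weak prefers no display.
Neither type deviates, so the separating profile is an equilibrium.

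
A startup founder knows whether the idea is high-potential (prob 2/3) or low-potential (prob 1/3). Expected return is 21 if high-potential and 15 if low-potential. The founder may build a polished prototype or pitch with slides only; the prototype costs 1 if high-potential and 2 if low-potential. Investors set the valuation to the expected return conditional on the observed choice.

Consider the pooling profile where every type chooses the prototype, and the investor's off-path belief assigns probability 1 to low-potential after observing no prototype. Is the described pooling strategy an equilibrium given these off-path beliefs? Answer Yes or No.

Yes

On path, the investor holds the prior and pays 2/3·21 + 1/3·15 = 19. Off path (no prototype), believing low-potential, it pays 15.
high-potential: the prototype nets 19 − 1 = 18; no prototype nets 15. high-potential stays.
low-potential: the prototype nets 19 − 2 = 17; no prototype nets 15. low-potential stays.
No type deviates, so pooling is sustained.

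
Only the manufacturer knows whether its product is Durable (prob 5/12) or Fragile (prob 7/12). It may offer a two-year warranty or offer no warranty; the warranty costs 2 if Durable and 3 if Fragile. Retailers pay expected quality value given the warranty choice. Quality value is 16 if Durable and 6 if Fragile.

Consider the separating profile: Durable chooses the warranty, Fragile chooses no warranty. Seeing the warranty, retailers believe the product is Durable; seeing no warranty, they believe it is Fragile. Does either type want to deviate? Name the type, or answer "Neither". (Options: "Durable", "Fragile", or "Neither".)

Fragile

The warranty pays 16; no warranty pays 6.
Durable: assigned the warranty, nets 16 − 2 = 14; deviating to no warranty nets 6.
Fragile: assigned no warranty, nets 6; deviating to the warranty nets 16 − 3 = 13.
The Fragile type gains 7 by deviating.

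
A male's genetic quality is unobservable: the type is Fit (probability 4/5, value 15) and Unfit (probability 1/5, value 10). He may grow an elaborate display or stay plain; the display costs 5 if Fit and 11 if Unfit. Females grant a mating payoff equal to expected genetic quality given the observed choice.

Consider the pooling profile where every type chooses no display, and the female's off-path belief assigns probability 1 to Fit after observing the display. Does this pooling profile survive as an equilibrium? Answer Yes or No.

Yes

On path, the female holds the prior and pays 4/5·15 + 1/5·10 = 14. Off path (the display), believing Fit, it pays 15.
Fit: no display nets 14; the display nets 15 − 5 = 10. Fit stays.
Unfit: no display nets 14; the display nets 15 − 11 = 4. Unfit stays.
No type deviates, so pooling is sustained.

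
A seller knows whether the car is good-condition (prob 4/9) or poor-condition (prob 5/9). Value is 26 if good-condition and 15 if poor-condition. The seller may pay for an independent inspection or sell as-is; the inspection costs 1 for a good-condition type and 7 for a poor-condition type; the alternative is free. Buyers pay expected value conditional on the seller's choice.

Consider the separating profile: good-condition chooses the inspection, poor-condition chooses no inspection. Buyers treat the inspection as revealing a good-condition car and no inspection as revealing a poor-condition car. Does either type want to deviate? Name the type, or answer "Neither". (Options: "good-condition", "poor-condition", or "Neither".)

The inspection pays 26; no inspection pays 15.
good-condition: assigned the inspection, nets 26 − 1 = 25; deviating to no inspection nets 15.
poor-condition: assigned no inspection, nets 15; deviating to the inspection nets 26 − 7 = 19.
The poor-condition type gains 4 by deviating.

poor-condition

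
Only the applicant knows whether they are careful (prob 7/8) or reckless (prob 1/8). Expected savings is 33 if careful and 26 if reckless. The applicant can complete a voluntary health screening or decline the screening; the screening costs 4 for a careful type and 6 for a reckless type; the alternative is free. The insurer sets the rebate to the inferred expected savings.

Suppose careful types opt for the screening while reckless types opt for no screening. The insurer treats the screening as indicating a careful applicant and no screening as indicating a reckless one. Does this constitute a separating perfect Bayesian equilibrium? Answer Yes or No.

No

Under these beliefs, the screening earns rebate 33 and no screening earns rebate 26.
careful: the screening nets 33 − 4 = 29; no screening nets 26. careful prefers the screening.
reckless: the screening nets 33 − 6 = 27; no screening nets 26. reckless would deviate to the screening.
reckless has a profitable deviation, so the profile is not an equilibrium.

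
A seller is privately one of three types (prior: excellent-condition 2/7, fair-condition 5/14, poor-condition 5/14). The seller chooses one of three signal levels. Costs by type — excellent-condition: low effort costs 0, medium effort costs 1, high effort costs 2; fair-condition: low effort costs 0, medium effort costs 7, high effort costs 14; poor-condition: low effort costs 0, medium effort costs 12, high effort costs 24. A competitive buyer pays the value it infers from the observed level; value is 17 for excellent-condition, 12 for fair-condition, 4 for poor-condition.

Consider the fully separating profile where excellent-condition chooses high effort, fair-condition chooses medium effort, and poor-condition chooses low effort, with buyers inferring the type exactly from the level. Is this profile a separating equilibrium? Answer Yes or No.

Yes

Separating prices: high effort → 17, medium effort → 12, low effort → 4.
excellent-condition (assigned high effort): low effort: 4 − 0 = 4; medium effort: 12 − 1 = 11; high effort: 17 − 2 = 15. excellent-condition stays.
fair-condition (assigned medium effort): low effort: 4 − 0 = 4; medium effort: 12 − 7 = 5; high effort: 17 − 14 = 3. fair-condition stays.
poor-condition (assigned low effort): low effort: 4 − 0 = 4; medium effort: 12 − 12 = 0; high effort: 17 − 24 = -7. poor-condition stays.
Every type prefers its assigned level; separation holds.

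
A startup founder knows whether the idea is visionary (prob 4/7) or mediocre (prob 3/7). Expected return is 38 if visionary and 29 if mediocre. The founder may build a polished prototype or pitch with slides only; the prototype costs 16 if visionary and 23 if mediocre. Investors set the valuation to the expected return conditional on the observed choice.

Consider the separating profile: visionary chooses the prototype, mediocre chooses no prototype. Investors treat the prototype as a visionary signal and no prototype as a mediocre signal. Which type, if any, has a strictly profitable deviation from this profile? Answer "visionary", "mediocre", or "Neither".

The prototype pays 38; no prototype pays 29.
visionary: assigned the prototype, nets 38 − 16 = 22; deviating to no prototype nets 29.
mediocre: assigned no prototype, nets 29; deviating to the prototype nets 38 − 23 = 15.
The visionary type gains 7 by deviating.

visionary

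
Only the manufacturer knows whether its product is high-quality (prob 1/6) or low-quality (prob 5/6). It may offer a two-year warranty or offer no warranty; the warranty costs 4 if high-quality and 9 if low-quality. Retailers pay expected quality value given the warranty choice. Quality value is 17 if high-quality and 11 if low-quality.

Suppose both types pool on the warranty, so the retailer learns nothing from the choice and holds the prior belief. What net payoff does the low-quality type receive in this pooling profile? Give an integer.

Pooled price = 1/6·17 + 5/6·11 = 12.
low-quality pays cost 9 for the warranty, so net payoff = 12 − 9 = 3.

3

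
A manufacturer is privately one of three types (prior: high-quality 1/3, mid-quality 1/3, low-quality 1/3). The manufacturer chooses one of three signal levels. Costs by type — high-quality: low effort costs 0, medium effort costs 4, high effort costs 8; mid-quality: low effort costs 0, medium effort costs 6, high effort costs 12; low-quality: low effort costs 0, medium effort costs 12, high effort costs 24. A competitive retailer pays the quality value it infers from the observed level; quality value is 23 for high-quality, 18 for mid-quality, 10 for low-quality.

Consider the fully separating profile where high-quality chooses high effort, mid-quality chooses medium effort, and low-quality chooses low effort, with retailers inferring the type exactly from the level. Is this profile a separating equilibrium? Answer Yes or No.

Separating prices: high effort → 23, medium effort → 18, low effort → 10.
high-quality (assigned high effort): low effort: 10 − 0 = 10; medium effort: 18 − 4 = 14; high effort: 23 − 8 = 15. high-quality stays.
mid-quality (assigned medium effort): low effort: 10 − 0 = 10; medium effort: 18 − 6 = 12; high effort: 23 − 12 = 11. mid-quality stays.
low-quality (assigned low effort): low effort: 10 − 0 = 10; medium effort: 18 − 12 = 6; high effort: 23 − 24 = -1. low-quality stays.
Every type prefers its assigned level; separation holds.

Yes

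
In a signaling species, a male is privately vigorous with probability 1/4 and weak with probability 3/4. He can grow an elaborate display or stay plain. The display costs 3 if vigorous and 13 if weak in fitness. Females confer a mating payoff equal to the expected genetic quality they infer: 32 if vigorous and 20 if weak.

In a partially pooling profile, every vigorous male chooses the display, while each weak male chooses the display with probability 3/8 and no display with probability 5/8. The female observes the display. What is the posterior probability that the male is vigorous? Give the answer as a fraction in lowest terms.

P(the display) = (1/4)·1 + (3/4)·(3/8) = 17/32.
By Bayes' rule, P(vigorous | the display) = (1/4) / (17/32) = 8/17.

8/17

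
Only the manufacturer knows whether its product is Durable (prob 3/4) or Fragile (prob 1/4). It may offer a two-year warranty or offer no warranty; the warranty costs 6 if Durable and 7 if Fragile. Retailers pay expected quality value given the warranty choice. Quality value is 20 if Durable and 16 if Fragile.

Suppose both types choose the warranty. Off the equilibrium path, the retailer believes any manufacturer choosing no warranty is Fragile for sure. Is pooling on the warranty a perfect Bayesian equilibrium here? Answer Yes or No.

On path, the retailer holds the prior and pays 3/4·20 + 1/4·16 = 19. Off path (no warranty), believing Fragile, it pays 16.
Durable: the warranty nets 19 − 6 = 13; no warranty nets 16. Durable would deviate.
Fragile: the warranty nets 19 − 7 = 12; no warranty nets 16. Fragile would deviate.
A type deviates, so pooling fails.

No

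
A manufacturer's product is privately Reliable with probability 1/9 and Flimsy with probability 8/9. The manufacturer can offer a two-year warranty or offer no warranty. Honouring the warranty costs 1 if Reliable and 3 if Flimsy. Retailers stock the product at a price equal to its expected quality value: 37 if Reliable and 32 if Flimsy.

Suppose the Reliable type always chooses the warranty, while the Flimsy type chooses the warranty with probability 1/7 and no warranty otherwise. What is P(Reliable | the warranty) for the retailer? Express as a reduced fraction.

7/15

P(the warranty) = (1/9)·1 + (8/9)·(1/7) = 5/21.
By Bayes' rule, P(Reliable | the warranty) = (1/9) / (5/21) = 7/15.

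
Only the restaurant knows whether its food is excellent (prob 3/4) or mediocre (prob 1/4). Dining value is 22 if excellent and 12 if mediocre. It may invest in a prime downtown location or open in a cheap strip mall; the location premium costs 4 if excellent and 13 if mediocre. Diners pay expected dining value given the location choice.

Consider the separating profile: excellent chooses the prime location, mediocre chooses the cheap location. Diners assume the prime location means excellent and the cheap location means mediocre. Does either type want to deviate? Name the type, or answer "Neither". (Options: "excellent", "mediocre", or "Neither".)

The prime location pays 22; the cheap location pays 12.
excellent: assigned the prime location, nets 22 − 4 = 18; deviating to the cheap location nets 12.
mediocre: assigned the cheap location, nets 12; deviating to the prime location nets 22 − 13 = 9.
Both types strictly prefer their assigned action; no profitable deviation.

Neither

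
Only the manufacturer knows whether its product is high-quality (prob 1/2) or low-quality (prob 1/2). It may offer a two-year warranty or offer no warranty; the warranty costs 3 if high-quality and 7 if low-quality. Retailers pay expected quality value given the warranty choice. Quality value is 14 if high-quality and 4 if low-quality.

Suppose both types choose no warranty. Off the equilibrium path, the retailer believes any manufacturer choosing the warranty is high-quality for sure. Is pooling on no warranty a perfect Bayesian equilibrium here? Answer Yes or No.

No

On path, the retailer holds the prior and pays 1/2·14 + 1/2·4 = 9. Off path (the warranty), believing high-quality, it pays 14.
high-quality: no warranty nets 9; the warranty nets 14 − 3 = 11. high-quality would deviate.
low-quality: no warranty nets 9; the warranty nets 14 − 7 = 7. low-quality stays.
A type deviates, so pooling fails.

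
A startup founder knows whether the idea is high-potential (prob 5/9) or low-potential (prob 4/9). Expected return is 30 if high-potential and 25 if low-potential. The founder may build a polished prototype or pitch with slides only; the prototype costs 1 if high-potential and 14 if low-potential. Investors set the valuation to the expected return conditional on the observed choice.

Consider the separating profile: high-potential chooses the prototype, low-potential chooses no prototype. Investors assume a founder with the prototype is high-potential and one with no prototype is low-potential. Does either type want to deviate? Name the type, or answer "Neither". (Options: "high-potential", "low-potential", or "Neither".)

Neither

The prototype pays 30; no prototype pays 25.
high-potential: assigned the prototype, nets 30 − 1 = 29; deviating to no prototype nets 25.
low-potential: assigned no prototype, nets 25; deviating to the prototype nets 30 − 14 = 16.
Both types strictly prefer their assigned action; no profitable deviation.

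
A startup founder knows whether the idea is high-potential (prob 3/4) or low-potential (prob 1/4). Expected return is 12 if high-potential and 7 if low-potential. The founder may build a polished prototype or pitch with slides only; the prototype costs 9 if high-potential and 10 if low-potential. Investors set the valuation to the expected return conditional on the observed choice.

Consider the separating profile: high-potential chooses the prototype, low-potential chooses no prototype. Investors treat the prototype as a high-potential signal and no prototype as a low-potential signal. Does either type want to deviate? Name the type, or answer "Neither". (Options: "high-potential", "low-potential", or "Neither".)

The prototype pays 12; no prototype pays 7.
high-potential: assigned the prototype, nets 12 − 9 = 3; deviating to no prototype nets 7.
low-potential: assigned no prototype, nets 7; deviating to the prototype nets 12 − 10 = 2.
The high-potential type gains 4 by deviating.

high-potential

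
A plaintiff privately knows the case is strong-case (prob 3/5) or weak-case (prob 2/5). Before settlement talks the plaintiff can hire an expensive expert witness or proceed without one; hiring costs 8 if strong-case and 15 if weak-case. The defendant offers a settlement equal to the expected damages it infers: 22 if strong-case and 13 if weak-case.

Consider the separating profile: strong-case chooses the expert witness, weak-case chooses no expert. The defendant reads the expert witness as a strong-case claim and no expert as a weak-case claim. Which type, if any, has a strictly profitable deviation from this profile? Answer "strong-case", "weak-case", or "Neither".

Neither

The expert witness pays 22; no expert pays 13.
strong-case: assigned the expert witness, nets 22 − 8 = 14; deviating to no expert nets 13.
weak-case: assigned no expert, nets 13; deviating to the expert witness nets 22 − 15 = 7.
Both types strictly prefer their assigned action; no profitable deviation.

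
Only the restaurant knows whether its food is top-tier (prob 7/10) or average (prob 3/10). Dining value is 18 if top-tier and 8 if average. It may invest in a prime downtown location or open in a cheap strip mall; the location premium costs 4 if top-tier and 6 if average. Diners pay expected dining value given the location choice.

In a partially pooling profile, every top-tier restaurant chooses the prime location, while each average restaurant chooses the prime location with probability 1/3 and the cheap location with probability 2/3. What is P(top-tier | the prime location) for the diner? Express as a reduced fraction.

P(the prime location) = (7/10)·1 + (3/10)·(1/3) = 4/5.
By Bayes' rule, P(top-tier | the prime location) = (7/10) / (4/5) = 7/8.

7/8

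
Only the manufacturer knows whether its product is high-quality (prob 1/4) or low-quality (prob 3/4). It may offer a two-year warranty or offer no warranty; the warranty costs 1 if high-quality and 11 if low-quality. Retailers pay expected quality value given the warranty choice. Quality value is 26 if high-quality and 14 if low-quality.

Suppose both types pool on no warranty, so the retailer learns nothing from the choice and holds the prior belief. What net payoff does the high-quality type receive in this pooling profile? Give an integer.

Pooled price = 1/4·26 + 3/4·14 = 17.
high-quality pays no cost for no warranty, so net payoff = 17.

17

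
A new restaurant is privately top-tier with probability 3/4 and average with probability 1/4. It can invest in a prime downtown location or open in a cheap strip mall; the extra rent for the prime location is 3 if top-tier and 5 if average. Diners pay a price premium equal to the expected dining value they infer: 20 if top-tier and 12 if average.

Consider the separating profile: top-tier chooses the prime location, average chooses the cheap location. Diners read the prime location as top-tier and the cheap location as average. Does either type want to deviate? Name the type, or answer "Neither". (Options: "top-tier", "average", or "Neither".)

The prime location pays 20; the cheap location pays 12.
top-tier: assigned the prime location, nets 20 − 3 = 17; deviating to the cheap location nets 12.
average: assigned the cheap location, nets 12; deviating to the prime location nets 20 − 5 = 15.
The average type gains 3 by deviating.

average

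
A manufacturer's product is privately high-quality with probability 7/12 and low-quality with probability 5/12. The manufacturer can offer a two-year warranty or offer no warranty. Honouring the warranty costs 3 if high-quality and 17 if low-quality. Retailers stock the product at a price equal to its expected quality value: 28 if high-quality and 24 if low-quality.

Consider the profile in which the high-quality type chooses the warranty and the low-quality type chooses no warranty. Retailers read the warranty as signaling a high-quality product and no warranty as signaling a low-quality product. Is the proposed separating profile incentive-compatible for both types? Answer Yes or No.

Yes

Under these beliefs, the warranty earns price 28 and no warranty earns price 24.
high-quality: the warranty nets 28 − 3 = 25; no warranty nets 24. high-quality prefers the warranty.
low-quality: the warranty nets 28 − 17 = 11; no warranty nets 24. low-quality prefers no warranty.
Neither type deviates, so the separating profile is an equilibrium.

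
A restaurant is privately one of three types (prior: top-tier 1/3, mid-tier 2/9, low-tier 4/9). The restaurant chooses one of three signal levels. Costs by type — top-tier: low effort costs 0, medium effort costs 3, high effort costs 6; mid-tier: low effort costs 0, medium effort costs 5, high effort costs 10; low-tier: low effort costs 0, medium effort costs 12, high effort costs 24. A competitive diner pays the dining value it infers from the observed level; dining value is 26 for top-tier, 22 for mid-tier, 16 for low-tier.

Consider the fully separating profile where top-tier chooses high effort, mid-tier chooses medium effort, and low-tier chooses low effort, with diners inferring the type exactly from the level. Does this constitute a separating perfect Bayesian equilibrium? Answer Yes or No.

Yes

Separating price premiums: high effort → 26, medium effort → 22, low effort → 16.
top-tier (assigned high effort): low effort: 16 − 0 = 16; medium effort: 22 − 3 = 19; high effort: 26 − 6 = 20. top-tier stays.
mid-tier (assigned medium effort): low effort: 16 − 0 = 16; medium effort: 22 − 5 = 17; high effort: 26 − 10 = 16. mid-tier stays.
low-tier (assigned low effort): low effort: 16 − 0 = 16; medium effort: 22 − 12 = 10; high effort: 26 − 24 = 2. low-tier stays.
Every type prefers its assigned level; separation holds.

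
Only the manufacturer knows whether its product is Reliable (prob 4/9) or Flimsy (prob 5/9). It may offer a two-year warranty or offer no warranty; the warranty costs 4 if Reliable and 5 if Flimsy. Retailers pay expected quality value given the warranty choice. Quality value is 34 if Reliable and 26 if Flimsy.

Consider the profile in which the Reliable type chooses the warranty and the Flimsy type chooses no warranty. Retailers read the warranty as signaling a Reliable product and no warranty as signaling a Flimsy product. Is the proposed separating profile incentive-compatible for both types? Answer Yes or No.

Under these beliefs, the warranty earns price 34 and no warranty earns price 26.
Reliable: the warranty nets 34 − 4 = 30; no warranty nets 26. Reliable prefers the warranty.
Flimsy: the warranty nets 34 − 5 = 29; no warranty nets 26. Flimsy would deviate to the warranty.
Flimsy has a profitable deviation, so the profile is not an equilibrium.

No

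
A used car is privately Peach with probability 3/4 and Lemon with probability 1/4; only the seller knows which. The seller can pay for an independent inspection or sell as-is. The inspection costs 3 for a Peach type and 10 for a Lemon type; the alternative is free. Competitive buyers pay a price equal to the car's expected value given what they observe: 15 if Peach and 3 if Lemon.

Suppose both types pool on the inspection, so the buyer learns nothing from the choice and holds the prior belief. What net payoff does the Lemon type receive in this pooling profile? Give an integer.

2

Pooled price = 3/4·15 + 1/4·3 = 12.
Lemon pays cost 10 for the inspection, so net payoff = 12 − 10 = 2.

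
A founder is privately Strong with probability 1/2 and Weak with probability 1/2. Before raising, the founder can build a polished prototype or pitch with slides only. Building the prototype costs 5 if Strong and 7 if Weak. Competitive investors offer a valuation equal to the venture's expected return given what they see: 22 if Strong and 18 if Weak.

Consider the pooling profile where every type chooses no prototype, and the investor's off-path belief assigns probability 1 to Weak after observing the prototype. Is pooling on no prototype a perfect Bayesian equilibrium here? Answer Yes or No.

Yes

On path, the investor holds the prior and pays 1/2·22 + 1/2·18 = 20. Off path (the prototype), believing Weak, it pays 18.
Strong: no prototype nets 20; the prototype nets 18 − 5 = 13. Strong stays.
Weak: no prototype nets 20; the prototype nets 18 − 7 = 11. Weak stays.
No type deviates, so pooling is sustained.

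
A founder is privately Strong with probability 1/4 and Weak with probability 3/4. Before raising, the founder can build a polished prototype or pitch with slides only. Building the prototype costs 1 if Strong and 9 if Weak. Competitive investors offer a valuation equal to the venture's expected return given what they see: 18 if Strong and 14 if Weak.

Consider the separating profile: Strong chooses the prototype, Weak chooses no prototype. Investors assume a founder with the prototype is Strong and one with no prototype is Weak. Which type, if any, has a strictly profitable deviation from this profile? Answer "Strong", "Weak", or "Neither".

Neither

The prototype pays 18; no prototype pays 14.
Strong: assigned the prototype, nets 18 − 1 = 17; deviating to no prototype nets 14.
Weak: assigned no prototype, nets 14; deviating to the prototype nets 18 − 9 = 9.
Both types strictly prefer their assigned action; no profitable deviation.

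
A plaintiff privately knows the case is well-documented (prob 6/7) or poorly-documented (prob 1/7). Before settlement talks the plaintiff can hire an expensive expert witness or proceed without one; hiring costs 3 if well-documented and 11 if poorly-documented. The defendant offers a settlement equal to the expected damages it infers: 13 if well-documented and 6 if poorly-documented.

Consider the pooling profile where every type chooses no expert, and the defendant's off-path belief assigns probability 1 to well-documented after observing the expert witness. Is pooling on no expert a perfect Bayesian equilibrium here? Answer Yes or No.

On path, the defendant holds the prior and pays 6/7·13 + 1/7·6 = 12. Off path (the expert witness), believing well-documented, it pays 13.
well-documented: no expert nets 12; the expert witness nets 13 − 3 = 10. well-documented stays.
poorly-documented: no expert nets 12; the expert witness nets 13 − 11 = 2. poorly-documented stays.
No type deviates, so pooling is sustained.

Yes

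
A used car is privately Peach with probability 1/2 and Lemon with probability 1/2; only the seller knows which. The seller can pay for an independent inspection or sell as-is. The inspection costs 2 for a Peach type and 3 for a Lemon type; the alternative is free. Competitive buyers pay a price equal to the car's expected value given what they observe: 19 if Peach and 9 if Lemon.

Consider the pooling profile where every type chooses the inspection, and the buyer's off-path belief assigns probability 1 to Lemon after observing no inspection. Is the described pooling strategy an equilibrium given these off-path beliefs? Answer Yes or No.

Yes

On path, the buyer holds the prior and pays 1/2·19 + 1/2·9 = 14. Off path (no inspection), believing Lemon, it pays 9.
Peach: the inspection nets 14 − 2 = 12; no inspection nets 9. Peach stays.
Lemon: the inspection nets 14 − 3 = 11; no inspection nets 9. Lemon stays.
No type deviates, so pooling is sustained.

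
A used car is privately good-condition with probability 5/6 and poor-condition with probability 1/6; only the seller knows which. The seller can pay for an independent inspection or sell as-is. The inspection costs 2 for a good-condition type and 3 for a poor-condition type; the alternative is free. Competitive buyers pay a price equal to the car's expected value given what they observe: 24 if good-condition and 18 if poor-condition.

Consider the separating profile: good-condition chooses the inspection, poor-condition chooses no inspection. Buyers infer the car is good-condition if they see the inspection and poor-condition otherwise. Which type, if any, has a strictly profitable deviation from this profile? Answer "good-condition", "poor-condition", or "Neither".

poor-condition

The inspection pays 24; no inspection pays 18.
good-condition: assigned the inspection, nets 24 − 2 = 22; deviating to no inspection nets 18.
poor-condition: assigned no inspection, nets 18; deviating to the inspection nets 24 − 3 = 21.
The poor-condition type gains 3 by deviating.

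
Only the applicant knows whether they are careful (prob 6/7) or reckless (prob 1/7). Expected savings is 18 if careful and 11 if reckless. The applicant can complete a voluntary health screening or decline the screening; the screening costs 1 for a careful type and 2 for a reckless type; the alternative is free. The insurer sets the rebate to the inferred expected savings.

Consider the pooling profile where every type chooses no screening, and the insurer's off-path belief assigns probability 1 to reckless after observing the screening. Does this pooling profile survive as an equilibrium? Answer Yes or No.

On path, the insurer holds the prior and pays 6/7·18 + 1/7·11 = 17. Off path (the screening), believing reckless, it pays 11.
careful: no screening nets 17; the screening nets 11 − 1 = 10. careful stays.
reckless: no screening nets 17; the screening nets 11 − 2 = 9. reckless stays.
No type deviates, so pooling is sustained.

Yes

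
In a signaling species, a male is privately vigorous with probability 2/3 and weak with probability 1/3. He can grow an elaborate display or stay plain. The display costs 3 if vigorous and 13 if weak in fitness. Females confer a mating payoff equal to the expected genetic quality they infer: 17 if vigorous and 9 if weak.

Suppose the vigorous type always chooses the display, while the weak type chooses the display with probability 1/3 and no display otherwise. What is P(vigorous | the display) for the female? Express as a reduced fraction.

6/7

P(the display) = (2/3)·1 + (1/3)·(1/3) = 7/9.
By Bayes' rule, P(vigorous | the display) = (2/3) / (7/9) = 6/7.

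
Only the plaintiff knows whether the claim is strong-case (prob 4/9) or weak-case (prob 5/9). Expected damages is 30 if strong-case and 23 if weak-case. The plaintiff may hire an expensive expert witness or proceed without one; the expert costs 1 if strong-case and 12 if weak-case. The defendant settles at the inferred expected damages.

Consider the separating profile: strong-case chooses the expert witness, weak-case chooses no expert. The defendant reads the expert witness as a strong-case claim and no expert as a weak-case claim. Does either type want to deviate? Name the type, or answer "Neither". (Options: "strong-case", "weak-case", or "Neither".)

Neither

The expert witness pays 30; no expert pays 23.
strong-case: assigned the expert witness, nets 30 − 1 = 29; deviating to no expert nets 23.
weak-case: assigned no expert, nets 23; deviating to the expert witness nets 30 − 12 = 18.
Both types strictly prefer their assigned action; no profitable deviation.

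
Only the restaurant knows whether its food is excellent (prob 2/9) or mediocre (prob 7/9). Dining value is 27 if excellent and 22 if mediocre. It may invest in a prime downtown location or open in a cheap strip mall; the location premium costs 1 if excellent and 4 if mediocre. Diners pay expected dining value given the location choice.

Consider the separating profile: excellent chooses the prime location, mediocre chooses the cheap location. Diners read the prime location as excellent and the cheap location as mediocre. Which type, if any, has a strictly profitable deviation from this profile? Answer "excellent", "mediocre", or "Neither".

The prime location pays 27; the cheap location pays 22.
excellent: assigned the prime location, nets 27 − 1 = 26; deviating to the cheap location nets 22.
mediocre: assigned the cheap location, nets 22; deviating to the prime location nets 27 − 4 = 23.
The mediocre type gains 1 by deviating.

mediocre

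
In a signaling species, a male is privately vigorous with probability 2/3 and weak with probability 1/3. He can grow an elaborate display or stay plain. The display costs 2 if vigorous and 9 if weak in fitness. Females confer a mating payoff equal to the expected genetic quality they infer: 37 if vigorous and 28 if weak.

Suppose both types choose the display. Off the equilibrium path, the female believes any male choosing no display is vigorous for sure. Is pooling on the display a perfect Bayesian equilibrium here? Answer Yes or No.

On path, the female holds the prior and pays 2/3·37 + 1/3·28 = 34. Off path (no display), believing vigorous, it pays 37.
vigorous: the display nets 34 − 2 = 32; no display nets 37. vigorous would deviate.
weak: the display nets 34 − 9 = 25; no display nets 37. weak would deviate.
A type deviates, so pooling fails.

No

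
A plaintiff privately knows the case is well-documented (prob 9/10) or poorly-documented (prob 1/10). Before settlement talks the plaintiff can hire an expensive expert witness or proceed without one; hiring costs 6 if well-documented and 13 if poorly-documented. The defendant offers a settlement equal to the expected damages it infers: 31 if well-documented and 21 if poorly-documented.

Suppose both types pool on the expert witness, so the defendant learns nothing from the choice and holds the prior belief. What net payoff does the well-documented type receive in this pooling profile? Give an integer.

24

Pooled settlement = 9/10·31 + 1/10·21 = 30.
well-documented pays cost 6 for the expert witness, so net payoff = 30 − 6 = 24.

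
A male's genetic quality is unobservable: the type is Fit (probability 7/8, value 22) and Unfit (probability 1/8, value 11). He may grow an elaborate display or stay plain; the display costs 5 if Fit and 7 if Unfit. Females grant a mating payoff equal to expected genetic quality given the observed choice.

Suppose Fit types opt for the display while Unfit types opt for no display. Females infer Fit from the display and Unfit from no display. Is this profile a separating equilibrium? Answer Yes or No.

No

Under these beliefs, the display earns mating payoff 22 and no display earns mating payoff 11.
Fit: the display nets 22 − 5 = 17; no display nets 11. Fit prefers the display.
Unfit: the display nets 22 − 7 = 15; no display nets 11. Unfit would deviate to the display.
Unfit has a profitable deviation, so the profile is not an equilibrium.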